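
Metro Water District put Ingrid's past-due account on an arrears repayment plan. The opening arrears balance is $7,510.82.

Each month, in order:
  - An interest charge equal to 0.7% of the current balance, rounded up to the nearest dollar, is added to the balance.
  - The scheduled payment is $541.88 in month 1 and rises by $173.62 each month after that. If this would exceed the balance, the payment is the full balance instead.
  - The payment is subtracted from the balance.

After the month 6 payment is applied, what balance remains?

Month 1: opening $7,510.82; interest $53.00 → $7,563.82; payment $541.88; balance $7,021.94
Month 2: opening $7,021.94; interest $50.00 → $7,071.94; payment $715.50; balance $6,356.44
Month 3: opening $6,356.44; interest $45.00 → $6,401.44; payment $889.12; balance $5,512.32
Month 4: opening $5,512.32; interest $39.00 → $5,551.32; payment $1,062.74; balance $4,488.58
Month 5: opening $4,488.58; interest $32.00 → $4,520.58; payment $1,236.36; balance $3,284.22
Month 6: opening $3,284.22; interest $23.00 → $3,307.22; payment $1,409.98; balance $1,897.24

$1,897.24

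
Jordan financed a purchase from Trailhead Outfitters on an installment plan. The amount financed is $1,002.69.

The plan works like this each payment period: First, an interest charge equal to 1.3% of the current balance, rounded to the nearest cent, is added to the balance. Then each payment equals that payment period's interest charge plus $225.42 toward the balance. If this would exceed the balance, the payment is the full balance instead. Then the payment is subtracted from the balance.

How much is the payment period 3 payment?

Payment period 1: opening $1,002.69; interest $13.03 → $1,015.72; payment $238.45; balance $777.27
Payment period 2: opening $777.27; interest $10.10 → $787.37; payment $235.52; balance $551.85
Payment period 3: opening $551.85; interest $7.17 → $559.02; payment $232.59; balance $326.43

$232.59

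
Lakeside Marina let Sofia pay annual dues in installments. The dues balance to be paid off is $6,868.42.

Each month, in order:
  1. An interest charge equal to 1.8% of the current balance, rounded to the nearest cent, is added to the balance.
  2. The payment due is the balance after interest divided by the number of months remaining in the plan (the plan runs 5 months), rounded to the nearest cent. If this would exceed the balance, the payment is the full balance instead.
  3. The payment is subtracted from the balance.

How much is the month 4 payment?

$1,475.29

Month 1: opening $6,868.42; interest $123.63 → $6,992.05; payment $1,398.41; balance $5,593.64
Month 2: opening $5,593.64; interest $100.69 → $5,694.33; payment $1,423.58; balance $4,270.75
Month 3: opening $4,270.75; interest $76.87 → $4,347.62; payment $1,449.21; balance $2,898.41
Month 4: opening $2,898.41; interest $52.17 → $2,950.58; payment $1,475.29; balance $1,475.29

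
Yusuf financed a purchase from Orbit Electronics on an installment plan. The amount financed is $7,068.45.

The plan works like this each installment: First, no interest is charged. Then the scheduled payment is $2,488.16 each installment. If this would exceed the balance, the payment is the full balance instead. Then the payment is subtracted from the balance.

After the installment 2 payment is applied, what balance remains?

Installment 1: $7,068.45 − $2,488.16 → $4,580.29
Installment 2: $4,580.29 − $2,488.16 → $2,092.13

$2,092.13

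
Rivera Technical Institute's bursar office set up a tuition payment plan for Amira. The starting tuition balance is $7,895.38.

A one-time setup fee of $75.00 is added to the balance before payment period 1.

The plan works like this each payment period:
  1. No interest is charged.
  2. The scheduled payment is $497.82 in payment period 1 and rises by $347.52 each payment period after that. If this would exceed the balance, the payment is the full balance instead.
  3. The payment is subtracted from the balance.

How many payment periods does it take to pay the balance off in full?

Payment period 1: $7,970.38 − $497.82 → $7,472.56
Payment period 2: $7,472.56 − $845.34 → $6,627.22
Payment period 3: $6,627.22 − $1,192.86 → $5,434.36
Payment period 4: $5,434.36 − $1,540.38 → $3,893.98
Payment period 5: $3,893.98 − $1,887.90 → $2,006.08
Payment period 6: $2,006.08 − $2,006.08 → $0.00
Balance reaches $0.00 in payment period 6.

6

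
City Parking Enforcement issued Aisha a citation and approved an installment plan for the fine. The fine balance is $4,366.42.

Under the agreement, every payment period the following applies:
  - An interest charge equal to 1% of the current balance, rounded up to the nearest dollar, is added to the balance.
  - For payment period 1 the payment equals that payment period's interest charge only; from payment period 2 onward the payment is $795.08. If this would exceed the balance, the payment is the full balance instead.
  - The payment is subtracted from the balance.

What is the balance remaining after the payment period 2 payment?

Payment period 1: opening $4,366.42; interest $44.00 → $4,410.42; payment $44.00; balance $4,366.42
Payment period 2: opening $4,366.42; interest $44.00 → $4,410.42; payment $795.08; balance $3,615.34

$3,615.34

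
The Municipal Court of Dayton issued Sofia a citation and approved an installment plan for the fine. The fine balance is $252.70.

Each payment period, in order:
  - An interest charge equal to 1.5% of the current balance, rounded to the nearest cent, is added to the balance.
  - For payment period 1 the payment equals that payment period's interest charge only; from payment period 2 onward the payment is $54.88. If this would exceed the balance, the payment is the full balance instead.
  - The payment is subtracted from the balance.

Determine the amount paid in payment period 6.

Payment period 1: $252.70 +$3.79 interest = $256.49; pay $3.79 → $252.70
Payment period 2: $252.70 +$3.79 interest = $256.49; pay $54.88 → $201.61
Payment period 3: $201.61 +$3.02 interest = $204.63; pay $54.88 → $149.75
Payment period 4: $149.75 +$2.25 interest = $152.00; pay $54.88 → $97.12
Payment period 5: $97.12 +$1.46 interest = $98.58; pay $54.88 → $43.70
Payment period 6: $43.70 +$0.66 interest = $44.36; pay $44.36 → $0.00

$44.36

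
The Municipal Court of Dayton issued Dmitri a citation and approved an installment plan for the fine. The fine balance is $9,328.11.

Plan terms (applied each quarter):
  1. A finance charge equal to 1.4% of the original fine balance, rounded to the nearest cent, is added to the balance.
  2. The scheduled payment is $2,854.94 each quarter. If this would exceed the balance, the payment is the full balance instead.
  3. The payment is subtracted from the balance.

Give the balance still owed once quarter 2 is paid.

Quarter 1: $9,328.11 +$130.59 interest = $9,458.70; pay $2,854.94 → $6,603.76
Quarter 2: $6,603.76 +$130.59 interest = $6,734.35; pay $2,854.94 → $3,879.41

$3,879.41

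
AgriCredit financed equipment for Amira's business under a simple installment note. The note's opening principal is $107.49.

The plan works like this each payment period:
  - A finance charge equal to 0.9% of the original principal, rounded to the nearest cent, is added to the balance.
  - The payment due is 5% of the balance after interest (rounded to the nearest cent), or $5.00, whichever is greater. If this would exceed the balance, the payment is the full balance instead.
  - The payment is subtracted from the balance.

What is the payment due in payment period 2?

$5.20

Payment period 1: opening $107.49; interest $0.97 → $108.46; payment $5.42; balance $103.04
Payment period 2: opening $103.04; interest $0.97 → $104.01; payment $5.20; balance $98.81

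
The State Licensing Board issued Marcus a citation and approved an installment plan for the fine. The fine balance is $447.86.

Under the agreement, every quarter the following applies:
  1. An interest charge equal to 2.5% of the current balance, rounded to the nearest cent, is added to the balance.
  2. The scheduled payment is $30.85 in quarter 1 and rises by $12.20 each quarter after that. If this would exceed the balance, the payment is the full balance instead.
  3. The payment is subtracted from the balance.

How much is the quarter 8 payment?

$33.21

# | Opening | Interest | Payment | End bal
1 | $447.86 | $11.20 | $30.85 | $428.21
2 | $428.21 | $10.71 | $43.05 | $395.87
3 | $395.87 | $9.90 | $55.25 | $350.52
4 | $350.52 | $8.76 | $67.45 | $291.83
5 | $291.83 | $7.30 | $79.65 | $219.48
6 | $219.48 | $5.49 | $91.85 | $133.12
7 | $133.12 | $3.33 | $104.05 | $32.40
8 | $32.40 | $0.81 | $33.21 | $0.00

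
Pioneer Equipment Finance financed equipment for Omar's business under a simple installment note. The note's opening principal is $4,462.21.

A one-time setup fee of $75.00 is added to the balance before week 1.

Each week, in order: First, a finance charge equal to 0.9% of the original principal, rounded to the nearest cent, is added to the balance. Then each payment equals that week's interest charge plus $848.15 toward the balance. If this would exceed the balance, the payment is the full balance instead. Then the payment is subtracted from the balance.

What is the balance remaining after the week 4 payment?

Week 1: opening $4,537.21; interest $40.16 → $4,577.37; payment $888.31; balance $3,689.06
Week 2: opening $3,689.06; interest $40.16 → $3,729.22; payment $888.31; balance $2,840.91
Week 3: opening $2,840.91; interest $40.16 → $2,881.07; payment $888.31; balance $1,992.76
Week 4: opening $1,992.76; interest $40.16 → $2,032.92; payment $888.31; balance $1,144.61

$1,144.61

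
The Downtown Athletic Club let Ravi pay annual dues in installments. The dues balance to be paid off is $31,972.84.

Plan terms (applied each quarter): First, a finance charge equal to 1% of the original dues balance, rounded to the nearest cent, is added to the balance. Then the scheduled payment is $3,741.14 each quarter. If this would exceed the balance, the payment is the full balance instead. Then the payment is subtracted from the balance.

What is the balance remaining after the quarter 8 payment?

$4,601.56

Quarter 1: $31,972.84 +$319.73 interest = $32,292.57; pay $3,741.14 → $28,551.43
Quarter 2: $28,551.43 +$319.73 interest = $28,871.16; pay $3,741.14 → $25,130.02
Quarter 3: $25,130.02 +$319.73 interest = $25,449.75; pay $3,741.14 → $21,708.61
Quarter 4: $21,708.61 +$319.73 interest = $22,028.34; pay $3,741.14 → $18,287.20
Quarter 5: $18,287.20 +$319.73 interest = $18,606.93; pay $3,741.14 → $14,865.79
Quarter 6: $14,865.79 +$319.73 interest = $15,185.52; pay $3,741.14 → $11,444.38
Quarter 7: $11,444.38 +$319.73 interest = $11,764.11; pay $3,741.14 → $8,022.97
Quarter 8: $8,022.97 +$319.73 interest = $8,342.70; pay $3,741.14 → $4,601.56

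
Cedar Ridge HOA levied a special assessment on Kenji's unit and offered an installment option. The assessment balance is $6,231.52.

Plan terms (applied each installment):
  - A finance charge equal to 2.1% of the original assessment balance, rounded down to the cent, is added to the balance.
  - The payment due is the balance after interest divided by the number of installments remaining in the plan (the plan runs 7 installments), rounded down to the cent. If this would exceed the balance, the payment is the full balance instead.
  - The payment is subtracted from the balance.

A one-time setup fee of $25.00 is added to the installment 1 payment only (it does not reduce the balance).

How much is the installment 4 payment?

$989.61

Installment 1: $6,231.52 +$130.86 interest = $6,362.38; pay $908.91 (+ $25.00 fee) → $5,453.47
Installment 2: $5,453.47 +$130.86 interest = $5,584.33; pay $930.72 → $4,653.61
Installment 3: $4,653.61 +$130.86 interest = $4,784.47; pay $956.89 → $3,827.58
Installment 4: $3,827.58 +$130.86 interest = $3,958.44; pay $989.61 → $2,968.83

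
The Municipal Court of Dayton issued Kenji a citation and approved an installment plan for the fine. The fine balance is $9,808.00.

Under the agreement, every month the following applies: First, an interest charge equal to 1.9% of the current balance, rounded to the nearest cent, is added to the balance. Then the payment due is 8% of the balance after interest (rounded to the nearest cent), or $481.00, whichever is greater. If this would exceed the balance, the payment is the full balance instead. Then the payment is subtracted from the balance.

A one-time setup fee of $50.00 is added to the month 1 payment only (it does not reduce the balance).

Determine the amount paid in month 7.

Month 1: $9,808.00 +$186.35 interest = $9,994.35; pay $799.55 (+ $50.00 fee) → $9,194.80
Month 2: $9,194.80 +$174.70 interest = $9,369.50; pay $749.56 → $8,619.94
Month 3: $8,619.94 +$163.78 interest = $8,783.72; pay $702.70 → $8,081.02
Month 4: $8,081.02 +$153.54 interest = $8,234.56; pay $658.76 → $7,575.80
Month 5: $7,575.80 +$143.94 interest = $7,719.74; pay $617.58 → $7,102.16
Month 6: $7,102.16 +$134.94 interest = $7,237.10; pay $578.97 → $6,658.13
Month 7: $6,658.13 +$126.50 interest = $6,784.63; pay $542.77 → $6,241.86

$542.77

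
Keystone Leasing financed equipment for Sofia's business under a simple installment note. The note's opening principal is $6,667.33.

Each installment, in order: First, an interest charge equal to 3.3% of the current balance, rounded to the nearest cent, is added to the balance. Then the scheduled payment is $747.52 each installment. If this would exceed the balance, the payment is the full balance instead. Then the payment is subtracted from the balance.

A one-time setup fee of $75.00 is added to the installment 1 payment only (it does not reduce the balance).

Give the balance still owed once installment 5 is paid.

# | Opening | Interest | Payment | Fee | End bal
1 | $6,667.33 | $220.02 | $747.52 | $75.00 | $6,139.83
2 | $6,139.83 | $202.61 | $747.52 | — | $5,594.92
3 | $5,594.92 | $184.63 | $747.52 | — | $5,032.03
4 | $5,032.03 | $166.06 | $747.52 | — | $4,450.57
5 | $4,450.57 | $146.87 | $747.52 | — | $3,849.92

$3,849.92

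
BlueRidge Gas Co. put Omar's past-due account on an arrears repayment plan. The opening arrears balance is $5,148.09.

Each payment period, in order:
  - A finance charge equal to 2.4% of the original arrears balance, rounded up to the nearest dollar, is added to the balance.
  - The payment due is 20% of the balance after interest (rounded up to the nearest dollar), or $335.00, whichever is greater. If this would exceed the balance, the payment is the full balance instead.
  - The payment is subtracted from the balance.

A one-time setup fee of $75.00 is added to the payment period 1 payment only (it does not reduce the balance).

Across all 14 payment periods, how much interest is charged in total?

Payment period 1: opening $5,148.09; interest $124.00 → $5,272.09; payment $1,055.00 (+ $75.00 fee); balance $4,217.09
Payment period 2: opening $4,217.09; interest $124.00 → $4,341.09; payment $869.00; balance $3,472.09
Payment period 3: opening $3,472.09; interest $124.00 → $3,596.09; payment $720.00; balance $2,876.09
Payment period 4: opening $2,876.09; interest $124.00 → $3,000.09; payment $601.00; balance $2,399.09
Payment period 5: opening $2,399.09; interest $124.00 → $2,523.09; payment $505.00; balance $2,018.09
Payment period 6: opening $2,018.09; interest $124.00 → $2,142.09; payment $429.00; balance $1,713.09
Payment period 7: opening $1,713.09; interest $124.00 → $1,837.09; payment $368.00; balance $1,469.09
Payment period 8: opening $1,469.09; interest $124.00 → $1,593.09; payment $335.00; balance $1,258.09
Payment period 9: opening $1,258.09; interest $124.00 → $1,382.09; payment $335.00; balance $1,047.09
Payment period 10: opening $1,047.09; interest $124.00 → $1,171.09; payment $335.00; balance $836.09
Payment period 11: opening $836.09; interest $124.00 → $960.09; payment $335.00; balance $625.09
Payment period 12: opening $625.09; interest $124.00 → $749.09; payment $335.00; balance $414.09
Payment period 13: opening $414.09; interest $124.00 → $538.09; payment $335.00; balance $203.09
Payment period 14: opening $203.09; interest $124.00 → $327.09; payment $327.09; balance $0.00
Total interest: $124.00 + $124.00 + $124.00 + $124.00 + $124.00 + $124.00 + $124.00 + $124.00 + $124.00 + $124.00 + $124.00 + $124.00 + $124.00 + $124.00 = $1,736.00

$1,736.00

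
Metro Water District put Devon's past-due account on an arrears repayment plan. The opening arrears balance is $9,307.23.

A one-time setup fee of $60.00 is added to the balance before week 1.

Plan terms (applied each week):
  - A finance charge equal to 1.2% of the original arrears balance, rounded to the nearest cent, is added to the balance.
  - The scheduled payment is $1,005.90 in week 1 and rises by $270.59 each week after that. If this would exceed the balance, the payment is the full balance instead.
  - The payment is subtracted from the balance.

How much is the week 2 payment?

Week 1: opening $9,367.23; interest $111.69 → $9,478.92; payment $1,005.90; balance $8,473.02
Week 2: opening $8,473.02; interest $111.69 → $8,584.71; payment $1,276.49; balance $7,308.22

$1,276.49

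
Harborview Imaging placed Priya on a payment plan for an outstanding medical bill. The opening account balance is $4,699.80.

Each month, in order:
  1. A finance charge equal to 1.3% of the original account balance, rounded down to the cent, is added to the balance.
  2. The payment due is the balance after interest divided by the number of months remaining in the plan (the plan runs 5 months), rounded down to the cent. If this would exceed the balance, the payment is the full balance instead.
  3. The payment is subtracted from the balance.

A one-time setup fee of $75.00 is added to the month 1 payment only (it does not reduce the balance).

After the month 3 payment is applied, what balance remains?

Month 1: opening $4,699.80; interest $61.09 → $4,760.89; payment $952.17 (+ $75.00 fee); balance $3,808.72
Month 2: opening $3,808.72; interest $61.09 → $3,869.81; payment $967.45; balance $2,902.36
Month 3: opening $2,902.36; interest $61.09 → $2,963.45; payment $987.81; balance $1,975.64

$1,975.64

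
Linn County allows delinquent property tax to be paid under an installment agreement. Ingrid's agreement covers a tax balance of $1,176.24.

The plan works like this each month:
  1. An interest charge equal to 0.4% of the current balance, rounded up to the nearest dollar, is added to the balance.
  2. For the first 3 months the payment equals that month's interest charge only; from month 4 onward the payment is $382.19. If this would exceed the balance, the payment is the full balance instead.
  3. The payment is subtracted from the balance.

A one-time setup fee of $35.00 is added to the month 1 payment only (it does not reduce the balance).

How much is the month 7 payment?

Month 1: opening $1,176.24; interest $5.00 → $1,181.24; payment $5.00 (+ $35.00 fee); balance $1,176.24
Month 2: opening $1,176.24; interest $5.00 → $1,181.24; payment $5.00; balance $1,176.24
Month 3: opening $1,176.24; interest $5.00 → $1,181.24; payment $5.00; balance $1,176.24
Month 4: opening $1,176.24; interest $5.00 → $1,181.24; payment $382.19; balance $799.05
Month 5: opening $799.05; interest $4.00 → $803.05; payment $382.19; balance $420.86
Month 6: opening $420.86; interest $2.00 → $422.86; payment $382.19; balance $40.67
Month 7: opening $40.67; interest $1.00 → $41.67; payment $41.67; balance $0.00

$41.67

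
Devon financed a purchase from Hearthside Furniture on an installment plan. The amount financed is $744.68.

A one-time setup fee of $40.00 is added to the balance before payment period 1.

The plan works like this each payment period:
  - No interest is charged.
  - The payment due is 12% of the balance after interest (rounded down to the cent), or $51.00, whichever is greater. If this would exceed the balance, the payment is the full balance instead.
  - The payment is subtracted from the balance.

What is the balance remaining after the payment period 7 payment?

Payment period 1: opening $784.68; payment $94.16; balance $690.52
Payment period 2: opening $690.52; payment $82.86; balance $607.66
Payment period 3: opening $607.66; payment $72.91; balance $534.75
Payment period 4: opening $534.75; payment $64.17; balance $470.58
Payment period 5: opening $470.58; payment $56.46; balance $414.12
Payment period 6: opening $414.12; payment $51.00; balance $363.12
Payment period 7: opening $363.12; payment $51.00; balance $312.12

$312.12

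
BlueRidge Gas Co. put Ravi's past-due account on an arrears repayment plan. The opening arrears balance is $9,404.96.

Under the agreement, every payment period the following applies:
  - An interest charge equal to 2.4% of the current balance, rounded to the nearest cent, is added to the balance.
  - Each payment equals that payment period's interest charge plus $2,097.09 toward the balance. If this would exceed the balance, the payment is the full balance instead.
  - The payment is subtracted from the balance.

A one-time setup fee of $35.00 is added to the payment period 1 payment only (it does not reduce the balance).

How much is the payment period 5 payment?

Payment period 1: opening $9,404.96; interest $225.72 → $9,630.68; payment $2,322.81 (+ $35.00 fee); balance $7,307.87
Payment period 2: opening $7,307.87; interest $175.39 → $7,483.26; payment $2,272.48; balance $5,210.78
Payment period 3: opening $5,210.78; interest $125.06 → $5,335.84; payment $2,222.15; balance $3,113.69
Payment period 4: opening $3,113.69; interest $74.73 → $3,188.42; payment $2,171.82; balance $1,016.60
Payment period 5: opening $1,016.60; interest $24.40 → $1,041.00; payment $1,041.00; balance $0.00

$1,041.00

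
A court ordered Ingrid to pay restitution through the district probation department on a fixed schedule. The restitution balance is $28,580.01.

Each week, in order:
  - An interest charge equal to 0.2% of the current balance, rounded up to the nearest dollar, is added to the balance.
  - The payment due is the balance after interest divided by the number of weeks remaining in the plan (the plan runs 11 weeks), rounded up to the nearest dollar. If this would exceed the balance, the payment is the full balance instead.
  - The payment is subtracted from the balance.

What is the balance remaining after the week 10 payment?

$2,650.01

# | Opening | Interest | Payment | End bal
1 | $28,580.01 | $58.00 | $2,604.00 | $26,034.01
2 | $26,034.01 | $53.00 | $2,609.00 | $23,478.01
3 | $23,478.01 | $47.00 | $2,614.00 | $20,911.01
4 | $20,911.01 | $42.00 | $2,620.00 | $18,333.01
5 | $18,333.01 | $37.00 | $2,625.00 | $15,745.01
6 | $15,745.01 | $32.00 | $2,630.00 | $13,147.01
7 | $13,147.01 | $27.00 | $2,635.00 | $10,539.01
8 | $10,539.01 | $22.00 | $2,641.00 | $7,920.01
9 | $7,920.01 | $16.00 | $2,646.00 | $5,290.01
10 | $5,290.01 | $11.00 | $2,651.00 | $2,650.01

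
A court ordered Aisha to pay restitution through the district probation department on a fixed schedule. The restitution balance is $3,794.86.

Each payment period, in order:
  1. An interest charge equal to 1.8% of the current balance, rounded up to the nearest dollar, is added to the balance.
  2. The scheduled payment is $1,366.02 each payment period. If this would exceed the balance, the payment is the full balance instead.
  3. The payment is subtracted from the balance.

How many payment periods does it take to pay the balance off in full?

3

Payment period 1: opening $3,794.86; interest $69.00 → $3,863.86; payment $1,366.02; balance $2,497.84
Payment period 2: opening $2,497.84; interest $45.00 → $2,542.84; payment $1,366.02; balance $1,176.82
Payment period 3: opening $1,176.82; interest $22.00 → $1,198.82; payment $1,198.82; balance $0.00
Balance reaches $0.00 in payment period 3.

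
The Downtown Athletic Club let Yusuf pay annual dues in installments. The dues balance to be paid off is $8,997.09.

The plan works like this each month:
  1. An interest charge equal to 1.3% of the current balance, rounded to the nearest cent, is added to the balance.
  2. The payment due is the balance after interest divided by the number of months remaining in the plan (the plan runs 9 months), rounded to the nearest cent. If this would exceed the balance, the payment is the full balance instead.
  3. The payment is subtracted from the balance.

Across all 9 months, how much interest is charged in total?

$605.55

Month 1: opening $8,997.09; interest $116.96 → $9,114.05; payment $1,012.67; balance $8,101.38
Month 2: opening $8,101.38; interest $105.32 → $8,206.70; payment $1,025.84; balance $7,180.86
Month 3: opening $7,180.86; interest $93.35 → $7,274.21; payment $1,039.17; balance $6,235.04
Month 4: opening $6,235.04; interest $81.06 → $6,316.10; payment $1,052.68; balance $5,263.42
Month 5: opening $5,263.42; interest $68.42 → $5,331.84; payment $1,066.37; balance $4,265.47
Month 6: opening $4,265.47; interest $55.45 → $4,320.92; payment $1,080.23; balance $3,240.69
Month 7: opening $3,240.69; interest $42.13 → $3,282.82; payment $1,094.27; balance $2,188.55
Month 8: opening $2,188.55; interest $28.45 → $2,217.00; payment $1,108.50; balance $1,108.50
Month 9: opening $1,108.50; interest $14.41 → $1,122.91; payment $1,122.91; balance $0.00
Total interest: $116.96 + $105.32 + $93.35 + $81.06 + $68.42 + $55.45 + $42.13 + $28.45 + $14.41 = $605.55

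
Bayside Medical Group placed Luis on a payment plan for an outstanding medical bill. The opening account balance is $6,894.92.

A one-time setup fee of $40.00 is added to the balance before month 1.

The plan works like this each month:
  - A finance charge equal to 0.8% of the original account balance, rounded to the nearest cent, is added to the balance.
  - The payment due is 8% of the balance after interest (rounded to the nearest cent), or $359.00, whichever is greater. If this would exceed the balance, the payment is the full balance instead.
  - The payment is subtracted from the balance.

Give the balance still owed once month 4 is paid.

$5,148.03

Month 1: $6,934.92 +$55.16 interest = $6,990.08; pay $559.21 → $6,430.87
Month 2: $6,430.87 +$55.16 interest = $6,486.03; pay $518.88 → $5,967.15
Month 3: $5,967.15 +$55.16 interest = $6,022.31; pay $481.78 → $5,540.53
Month 4: $5,540.53 +$55.16 interest = $5,595.69; pay $447.66 → $5,148.03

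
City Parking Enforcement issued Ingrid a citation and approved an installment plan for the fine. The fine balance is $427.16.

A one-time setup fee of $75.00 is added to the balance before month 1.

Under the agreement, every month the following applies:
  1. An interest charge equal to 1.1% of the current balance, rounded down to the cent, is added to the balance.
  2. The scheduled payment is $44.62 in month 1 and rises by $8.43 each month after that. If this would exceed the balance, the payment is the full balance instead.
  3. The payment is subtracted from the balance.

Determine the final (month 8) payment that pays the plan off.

$39.35

Month 1: $502.16 +$5.52 interest = $507.68; pay $44.62 → $463.06
Month 2: $463.06 +$5.09 interest = $468.15; pay $53.05 → $415.10
Month 3: $415.10 +$4.56 interest = $419.66; pay $61.48 → $358.18
Month 4: $358.18 +$3.93 interest = $362.11; pay $69.91 → $292.20
Month 5: $292.20 +$3.21 interest = $295.41; pay $78.34 → $217.07
Month 6: $217.07 +$2.38 interest = $219.45; pay $86.77 → $132.68
Month 7: $132.68 +$1.45 interest = $134.13; pay $95.20 → $38.93
Month 8: $38.93 +$0.42 interest = $39.35; pay $39.35 → $0.00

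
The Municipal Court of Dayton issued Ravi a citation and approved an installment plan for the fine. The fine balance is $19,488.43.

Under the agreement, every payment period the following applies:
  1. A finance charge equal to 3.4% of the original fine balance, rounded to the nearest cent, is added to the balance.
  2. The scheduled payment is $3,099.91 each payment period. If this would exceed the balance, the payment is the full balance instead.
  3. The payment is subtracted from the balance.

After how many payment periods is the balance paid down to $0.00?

8

Payment period 1: opening $19,488.43; interest $662.61 → $20,151.04; payment $3,099.91; balance $17,051.13
Payment period 2: opening $17,051.13; interest $662.61 → $17,713.74; payment $3,099.91; balance $14,613.83
Payment period 3: opening $14,613.83; interest $662.61 → $15,276.44; payment $3,099.91; balance $12,176.53
Payment period 4: opening $12,176.53; interest $662.61 → $12,839.14; payment $3,099.91; balance $9,739.23
Payment period 5: opening $9,739.23; interest $662.61 → $10,401.84; payment $3,099.91; balance $7,301.93
Payment period 6: opening $7,301.93; interest $662.61 → $7,964.54; payment $3,099.91; balance $4,864.63
Payment period 7: opening $4,864.63; interest $662.61 → $5,527.24; payment $3,099.91; balance $2,427.33
Payment period 8: opening $2,427.33; interest $662.61 → $3,089.94; payment $3,089.94; balance $0.00
Balance reaches $0.00 in payment period 8.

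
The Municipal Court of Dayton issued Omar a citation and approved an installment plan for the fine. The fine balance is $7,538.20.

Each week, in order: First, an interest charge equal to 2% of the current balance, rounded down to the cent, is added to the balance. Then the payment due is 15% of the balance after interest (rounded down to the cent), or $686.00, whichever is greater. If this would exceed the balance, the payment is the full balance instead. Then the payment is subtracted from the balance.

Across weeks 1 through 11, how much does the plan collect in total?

Week 1: opening $7,538.20; interest $150.76 → $7,688.96; payment $1,153.34; balance $6,535.62
Week 2: opening $6,535.62; interest $130.71 → $6,666.33; payment $999.94; balance $5,666.39
Week 3: opening $5,666.39; interest $113.32 → $5,779.71; payment $866.95; balance $4,912.76
Week 4: opening $4,912.76; interest $98.25 → $5,011.01; payment $751.65; balance $4,259.36
Week 5: opening $4,259.36; interest $85.18 → $4,344.54; payment $686.00; balance $3,658.54
Week 6: opening $3,658.54; interest $73.17 → $3,731.71; payment $686.00; balance $3,045.71
Week 7: opening $3,045.71; interest $60.91 → $3,106.62; payment $686.00; balance $2,420.62
Week 8: opening $2,420.62; interest $48.41 → $2,469.03; payment $686.00; balance $1,783.03
Week 9: opening $1,783.03; interest $35.66 → $1,818.69; payment $686.00; balance $1,132.69
Week 10: opening $1,132.69; interest $22.65 → $1,155.34; payment $686.00; balance $469.34
Week 11: opening $469.34; interest $9.38 → $478.72; payment $478.72; balance $0.00
Total paid: $8,366.60

$8,366.60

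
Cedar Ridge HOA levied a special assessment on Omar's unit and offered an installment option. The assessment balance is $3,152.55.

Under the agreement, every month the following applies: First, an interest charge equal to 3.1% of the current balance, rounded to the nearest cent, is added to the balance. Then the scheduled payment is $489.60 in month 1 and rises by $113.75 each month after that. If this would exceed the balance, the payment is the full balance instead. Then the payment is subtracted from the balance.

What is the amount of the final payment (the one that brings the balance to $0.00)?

# | Opening | Interest | Payment | End bal
1 | $3,152.55 | $97.73 | $489.60 | $2,760.68
2 | $2,760.68 | $85.58 | $603.35 | $2,242.91
3 | $2,242.91 | $69.53 | $717.10 | $1,595.34
4 | $1,595.34 | $49.46 | $830.85 | $813.95
5 | $813.95 | $25.23 | $839.18 | $0.00

$839.18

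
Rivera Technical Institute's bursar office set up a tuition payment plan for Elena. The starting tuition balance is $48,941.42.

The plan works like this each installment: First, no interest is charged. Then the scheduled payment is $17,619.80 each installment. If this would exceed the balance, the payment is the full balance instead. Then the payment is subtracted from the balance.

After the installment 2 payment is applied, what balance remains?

# | Opening | Payment | End bal
1 | $48,941.42 | $17,619.80 | $31,321.62
2 | $31,321.62 | $17,619.80 | $13,701.82

$13,701.82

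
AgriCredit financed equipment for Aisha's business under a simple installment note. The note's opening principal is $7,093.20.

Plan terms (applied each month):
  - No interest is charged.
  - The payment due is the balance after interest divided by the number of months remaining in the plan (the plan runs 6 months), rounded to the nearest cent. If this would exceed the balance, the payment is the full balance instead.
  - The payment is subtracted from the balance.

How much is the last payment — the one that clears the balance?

$1,182.20

# | Opening | Payment | End bal
1 | $7,093.20 | $1,182.20 | $5,911.00
2 | $5,911.00 | $1,182.20 | $4,728.80
3 | $4,728.80 | $1,182.20 | $3,546.60
4 | $3,546.60 | $1,182.20 | $2,364.40
5 | $2,364.40 | $1,182.20 | $1,182.20
6 | $1,182.20 | $1,182.20 | $0.00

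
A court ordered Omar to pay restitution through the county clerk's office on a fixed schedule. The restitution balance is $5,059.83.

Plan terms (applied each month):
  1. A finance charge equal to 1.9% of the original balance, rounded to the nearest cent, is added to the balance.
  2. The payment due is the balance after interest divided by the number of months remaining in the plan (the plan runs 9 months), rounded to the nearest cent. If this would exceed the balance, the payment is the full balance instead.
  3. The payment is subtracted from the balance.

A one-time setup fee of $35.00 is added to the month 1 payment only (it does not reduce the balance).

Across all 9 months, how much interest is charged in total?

$865.26

Month 1: $5,059.83 +$96.14 interest = $5,155.97; pay $572.89 (+ $35.00 fee) → $4,583.08
Month 2: $4,583.08 +$96.14 interest = $4,679.22; pay $584.90 → $4,094.32
Month 3: $4,094.32 +$96.14 interest = $4,190.46; pay $598.64 → $3,591.82
Month 4: $3,591.82 +$96.14 interest = $3,687.96; pay $614.66 → $3,073.30
Month 5: $3,073.30 +$96.14 interest = $3,169.44; pay $633.89 → $2,535.55
Month 6: $2,535.55 +$96.14 interest = $2,631.69; pay $657.92 → $1,973.77
Month 7: $1,973.77 +$96.14 interest = $2,069.91; pay $689.97 → $1,379.94
Month 8: $1,379.94 +$96.14 interest = $1,476.08; pay $738.04 → $738.04
Month 9: $738.04 +$96.14 interest = $834.18; pay $834.18 → $0.00
Total interest: $96.14 + $96.14 + $96.14 + $96.14 + $96.14 + $96.14 + $96.14 + $96.14 + $96.14 = $865.26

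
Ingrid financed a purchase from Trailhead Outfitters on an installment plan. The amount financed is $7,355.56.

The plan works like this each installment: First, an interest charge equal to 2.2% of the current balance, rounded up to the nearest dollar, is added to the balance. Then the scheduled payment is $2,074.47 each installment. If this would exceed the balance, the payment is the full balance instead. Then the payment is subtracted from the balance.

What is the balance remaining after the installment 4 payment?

$0.00

Installment 1: opening $7,355.56; interest $162.00 → $7,517.56; payment $2,074.47; balance $5,443.09
Installment 2: opening $5,443.09; interest $120.00 → $5,563.09; payment $2,074.47; balance $3,488.62
Installment 3: opening $3,488.62; interest $77.00 → $3,565.62; payment $2,074.47; balance $1,491.15
Installment 4: opening $1,491.15; interest $33.00 → $1,524.15; payment $1,524.15; balance $0.00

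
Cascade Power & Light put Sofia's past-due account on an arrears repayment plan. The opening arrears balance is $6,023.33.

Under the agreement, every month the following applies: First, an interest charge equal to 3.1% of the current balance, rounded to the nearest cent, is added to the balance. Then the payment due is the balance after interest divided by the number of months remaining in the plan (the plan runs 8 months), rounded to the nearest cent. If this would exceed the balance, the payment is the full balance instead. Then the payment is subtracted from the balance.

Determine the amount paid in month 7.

$932.31

Month 1: $6,023.33 +$186.72 interest = $6,210.05; pay $776.26 → $5,433.79
Month 2: $5,433.79 +$168.45 interest = $5,602.24; pay $800.32 → $4,801.92
Month 3: $4,801.92 +$148.86 interest = $4,950.78; pay $825.13 → $4,125.65
Month 4: $4,125.65 +$127.90 interest = $4,253.55; pay $850.71 → $3,402.84
Month 5: $3,402.84 +$105.49 interest = $3,508.33; pay $877.08 → $2,631.25
Month 6: $2,631.25 +$81.57 interest = $2,712.82; pay $904.27 → $1,808.55
Month 7: $1,808.55 +$56.07 interest = $1,864.62; pay $932.31 → $932.31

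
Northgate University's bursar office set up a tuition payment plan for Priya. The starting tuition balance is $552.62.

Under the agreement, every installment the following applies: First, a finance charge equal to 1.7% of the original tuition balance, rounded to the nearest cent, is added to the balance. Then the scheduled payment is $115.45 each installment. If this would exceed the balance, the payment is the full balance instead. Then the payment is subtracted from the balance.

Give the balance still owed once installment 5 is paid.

Installment 1: opening $552.62; interest $9.39 → $562.01; payment $115.45; balance $446.56
Installment 2: opening $446.56; interest $9.39 → $455.95; payment $115.45; balance $340.50
Installment 3: opening $340.50; interest $9.39 → $349.89; payment $115.45; balance $234.44
Installment 4: opening $234.44; interest $9.39 → $243.83; payment $115.45; balance $128.38
Installment 5: opening $128.38; interest $9.39 → $137.77; payment $115.45; balance $22.32

$22.32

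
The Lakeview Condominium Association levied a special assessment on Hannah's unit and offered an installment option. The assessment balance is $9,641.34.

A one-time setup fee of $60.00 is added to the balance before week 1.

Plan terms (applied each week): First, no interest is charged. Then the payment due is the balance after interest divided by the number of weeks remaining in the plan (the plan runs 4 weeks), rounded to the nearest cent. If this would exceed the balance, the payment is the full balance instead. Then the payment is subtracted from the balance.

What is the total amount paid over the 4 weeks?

Week 1: $9,701.34 − $2,425.34 → $7,276.00
Week 2: $7,276.00 − $2,425.33 → $4,850.67
Week 3: $4,850.67 − $2,425.34 → $2,425.33
Week 4: $2,425.33 − $2,425.33 → $0.00
Total paid: $9,701.34

$9,701.34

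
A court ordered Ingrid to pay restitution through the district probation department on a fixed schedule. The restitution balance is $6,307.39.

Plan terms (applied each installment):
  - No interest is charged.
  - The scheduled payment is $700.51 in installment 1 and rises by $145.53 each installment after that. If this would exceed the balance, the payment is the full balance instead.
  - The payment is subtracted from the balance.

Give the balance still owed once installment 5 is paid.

$1,349.54

Installment 1: $6,307.39 − $700.51 → $5,606.88
Installment 2: $5,606.88 − $846.04 → $4,760.84
Installment 3: $4,760.84 − $991.57 → $3,769.27
Installment 4: $3,769.27 − $1,137.10 → $2,632.17
Installment 5: $2,632.17 − $1,282.63 → $1,349.54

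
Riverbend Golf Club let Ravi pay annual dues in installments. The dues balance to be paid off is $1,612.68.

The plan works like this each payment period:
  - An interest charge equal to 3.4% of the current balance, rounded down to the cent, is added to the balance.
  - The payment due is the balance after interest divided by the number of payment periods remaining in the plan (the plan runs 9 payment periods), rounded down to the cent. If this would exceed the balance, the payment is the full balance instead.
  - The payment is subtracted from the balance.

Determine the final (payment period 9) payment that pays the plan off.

Payment period 1: $1,612.68 +$54.83 interest = $1,667.51; pay $185.27 → $1,482.24
Payment period 2: $1,482.24 +$50.39 interest = $1,532.63; pay $191.57 → $1,341.06
Payment period 3: $1,341.06 +$45.59 interest = $1,386.65; pay $198.09 → $1,188.56
Payment period 4: $1,188.56 +$40.41 interest = $1,228.97; pay $204.82 → $1,024.15
Payment period 5: $1,024.15 +$34.82 interest = $1,058.97; pay $211.79 → $847.18
Payment period 6: $847.18 +$28.80 interest = $875.98; pay $218.99 → $656.99
Payment period 7: $656.99 +$22.33 interest = $679.32; pay $226.44 → $452.88
Payment period 8: $452.88 +$15.39 interest = $468.27; pay $234.13 → $234.14
Payment period 9: $234.14 +$7.96 interest = $242.10; pay $242.10 → $0.00

$242.10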